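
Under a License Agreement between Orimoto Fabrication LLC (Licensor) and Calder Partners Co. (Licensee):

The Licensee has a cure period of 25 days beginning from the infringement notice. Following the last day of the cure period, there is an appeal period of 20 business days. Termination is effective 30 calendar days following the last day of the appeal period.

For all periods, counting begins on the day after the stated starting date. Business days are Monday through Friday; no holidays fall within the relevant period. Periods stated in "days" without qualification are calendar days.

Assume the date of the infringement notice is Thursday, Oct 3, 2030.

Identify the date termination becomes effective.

Adding 25 calendar days to Oct 3, 2030 gives Oct 28, 2030, which is the last day of the cure period.
The last day of the appeal period: counting 20 business days from Monday, Oct 28, 2030 (Oct 29, Oct 30, Oct 31, Nov 1, …, Nov 21, Nov 22, Nov 25, skipping weekends) reaches Monday, Nov 25, 2030.
The date termination becomes effective: Nov 25, 2030 + 30 days = Dec 25, 2030.

Dec 25, 2030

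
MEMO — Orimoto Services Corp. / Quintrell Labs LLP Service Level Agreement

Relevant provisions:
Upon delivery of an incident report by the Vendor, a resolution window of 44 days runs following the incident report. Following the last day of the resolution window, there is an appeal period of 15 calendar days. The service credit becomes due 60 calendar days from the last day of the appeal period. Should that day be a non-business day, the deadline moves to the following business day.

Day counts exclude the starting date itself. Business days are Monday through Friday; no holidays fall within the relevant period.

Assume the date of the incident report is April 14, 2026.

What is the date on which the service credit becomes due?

August 11, 2026

The last day of the resolution window: 44 calendar days after April 14, 2026 is May 28, 2026.
The last day of the appeal period: 15 calendar days after May 28, 2026 is June 12, 2026.
The date on which the service credit becomes due: June 12, 2026 + 60 days = August 11, 2026. August 11, 2026 is a Tuesday, so no roll-forward applies.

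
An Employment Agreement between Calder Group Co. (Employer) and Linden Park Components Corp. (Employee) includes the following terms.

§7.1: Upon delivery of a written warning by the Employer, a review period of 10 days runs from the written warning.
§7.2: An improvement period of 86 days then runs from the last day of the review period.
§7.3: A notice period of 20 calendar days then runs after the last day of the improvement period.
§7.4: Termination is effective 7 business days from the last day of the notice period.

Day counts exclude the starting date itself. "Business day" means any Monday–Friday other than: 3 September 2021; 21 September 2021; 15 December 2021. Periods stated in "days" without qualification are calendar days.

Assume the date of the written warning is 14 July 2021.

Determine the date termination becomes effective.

The last day of the review period: 10 calendar days after 14 July 2021 is 24 July 2021.
The last day of the improvement period: 86 calendar days after 24 July 2021 is 18 October 2021.
The last day of the notice period: 18 October 2021 + 20 days = 7 November 2021.
The date termination becomes effective: 7 business days after Sunday, 7 November 2021, skipping weekends — Nov 8, Nov 9, Nov 10, Nov 11, Nov 12, Nov 15, Nov 16 — lands on Tuesday, 16 November 2021.

16 November 2021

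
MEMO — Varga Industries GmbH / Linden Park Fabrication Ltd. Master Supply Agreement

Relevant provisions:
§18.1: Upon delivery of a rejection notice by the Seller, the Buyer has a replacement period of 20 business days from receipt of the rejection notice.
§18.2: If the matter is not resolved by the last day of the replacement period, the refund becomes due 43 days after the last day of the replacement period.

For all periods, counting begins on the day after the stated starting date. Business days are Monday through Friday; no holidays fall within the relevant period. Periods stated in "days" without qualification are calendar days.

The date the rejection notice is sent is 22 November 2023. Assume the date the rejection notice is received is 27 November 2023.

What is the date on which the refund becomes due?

The last day of the replacement period: 20 business days after Monday, 27 November 2023, skipping weekends — Nov 28, Nov 29, Nov 30, Dec 1, …, Dec 21, Dec 22, Dec 25 — lands on Monday, 25 December 2023.
The date on which the refund becomes due: 25 December 2023 + 43 days = 6 February 2024.

6 February 2024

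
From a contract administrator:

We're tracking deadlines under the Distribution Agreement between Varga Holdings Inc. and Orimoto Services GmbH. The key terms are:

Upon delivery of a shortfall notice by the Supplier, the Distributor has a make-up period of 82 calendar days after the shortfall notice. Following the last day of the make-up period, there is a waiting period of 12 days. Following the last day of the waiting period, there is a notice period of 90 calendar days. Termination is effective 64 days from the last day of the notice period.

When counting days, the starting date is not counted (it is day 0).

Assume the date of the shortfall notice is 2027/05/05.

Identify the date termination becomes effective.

2028/01/08

The last day of the make-up period: 82 calendar days after 2027/05/05 is 2027/07/26.
The last day of the waiting period: 12 calendar days after 2027/07/26 is 2027/08/07.
The last day of the notice period: 2027/08/07 + 90 days = 2027/11/05.
The date termination becomes effective: 64 calendar days after 2027/11/05 is 2028/01/08.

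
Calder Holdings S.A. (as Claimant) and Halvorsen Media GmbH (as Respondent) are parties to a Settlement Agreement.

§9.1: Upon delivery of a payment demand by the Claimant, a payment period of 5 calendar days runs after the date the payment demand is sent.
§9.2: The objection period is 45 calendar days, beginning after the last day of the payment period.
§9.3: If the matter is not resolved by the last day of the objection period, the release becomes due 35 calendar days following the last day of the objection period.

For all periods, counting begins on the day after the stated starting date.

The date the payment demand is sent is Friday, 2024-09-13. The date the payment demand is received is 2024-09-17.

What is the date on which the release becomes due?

Adding 5 calendar days to 2024-09-13 gives 2024-09-18, which is the last day of the payment period.
The last day of the objection period: 45 calendar days after 2024-09-18 is 2024-11-02.
The date on which the release becomes due: 2024-11-02 + 35 days = 2024-12-07.

2024-12-07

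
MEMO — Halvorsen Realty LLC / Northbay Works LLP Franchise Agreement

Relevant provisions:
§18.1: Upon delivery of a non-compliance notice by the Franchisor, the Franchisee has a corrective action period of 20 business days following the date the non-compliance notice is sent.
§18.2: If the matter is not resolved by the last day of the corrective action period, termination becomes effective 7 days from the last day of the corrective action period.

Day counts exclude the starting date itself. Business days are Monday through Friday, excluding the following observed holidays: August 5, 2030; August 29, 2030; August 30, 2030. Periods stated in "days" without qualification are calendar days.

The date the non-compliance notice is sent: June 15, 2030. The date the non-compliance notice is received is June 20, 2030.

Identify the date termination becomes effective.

The last day of the corrective action period: counting 20 business days from Saturday, June 15, 2030 (Jun 17, Jun 18, Jun 19, Jun 20, …, Jul 10, Jul 11, Jul 12, skipping weekends) reaches Friday, July 12, 2030.
The date termination becomes effective: July 12, 2030 + 7 days = July 19, 2030.

July 19, 2030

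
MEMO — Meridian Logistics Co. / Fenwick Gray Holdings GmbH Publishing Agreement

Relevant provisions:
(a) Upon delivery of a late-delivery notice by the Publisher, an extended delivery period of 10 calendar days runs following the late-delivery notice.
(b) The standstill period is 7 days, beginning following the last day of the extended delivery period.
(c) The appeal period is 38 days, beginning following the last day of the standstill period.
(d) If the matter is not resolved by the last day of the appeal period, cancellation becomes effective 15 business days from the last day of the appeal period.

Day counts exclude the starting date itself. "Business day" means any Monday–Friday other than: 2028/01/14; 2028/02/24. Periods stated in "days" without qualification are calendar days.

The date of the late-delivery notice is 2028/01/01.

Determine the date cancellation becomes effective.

2028/03/17

The last day of the extended delivery period: 2028/01/01 + 10 days = 2028/01/11.
The last day of the standstill period: 2028/01/11 + 7 days = 2028/01/18.
The last day of the appeal period: 2028/01/18 + 38 days = 2028/02/25.
The date cancellation becomes effective: counting 15 business days from Friday, 2028/02/25 (Feb 28, Feb 29, Mar 1, Mar 2, …, Mar 15, Mar 16, Mar 17, skipping weekends) reaches Friday, 2028/03/17.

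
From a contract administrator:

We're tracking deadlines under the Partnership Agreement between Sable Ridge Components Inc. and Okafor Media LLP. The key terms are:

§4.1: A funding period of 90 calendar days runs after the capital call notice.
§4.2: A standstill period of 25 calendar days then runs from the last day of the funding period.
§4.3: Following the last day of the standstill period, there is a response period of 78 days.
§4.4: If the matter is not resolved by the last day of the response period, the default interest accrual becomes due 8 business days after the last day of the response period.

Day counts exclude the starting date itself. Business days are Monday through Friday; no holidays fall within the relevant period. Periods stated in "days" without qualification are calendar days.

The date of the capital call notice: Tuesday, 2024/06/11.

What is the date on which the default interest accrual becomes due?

2025/01/01

The last day of the funding period: 90 calendar days after 2024/06/11 is 2024/09/09.
The last day of the standstill period: 25 calendar days after 2024/09/09 is 2024/10/04.
The last day of the response period: 78 calendar days after 2024/10/04 is 2024/12/21.
The date on which the default interest accrual becomes due: counting 8 business days from Saturday, 2024/12/21 (Dec 23, Dec 24, Dec 25, Dec 26, Dec 27, Dec 30, Dec 31, Jan 1, skipping weekends) reaches Wednesday, 2025/01/01.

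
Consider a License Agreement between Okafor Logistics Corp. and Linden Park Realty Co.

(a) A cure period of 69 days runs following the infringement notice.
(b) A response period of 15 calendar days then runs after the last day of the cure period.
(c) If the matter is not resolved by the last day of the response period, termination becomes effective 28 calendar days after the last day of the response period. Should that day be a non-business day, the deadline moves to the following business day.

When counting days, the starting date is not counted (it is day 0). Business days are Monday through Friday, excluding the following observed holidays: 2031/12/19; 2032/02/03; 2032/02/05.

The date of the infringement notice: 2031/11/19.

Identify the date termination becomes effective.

The last day of the cure period: 69 calendar days after 2031/11/19 is 2032/01/27.
The last day of the response period: 2032/01/27 + 15 days = 2032/02/11.
The date termination becomes effective: 28 calendar days after 2032/02/11 is 2032/03/10. 2032/03/10 is a Wednesday and is not a listed holiday, so no roll-forward applies.

2032/03/10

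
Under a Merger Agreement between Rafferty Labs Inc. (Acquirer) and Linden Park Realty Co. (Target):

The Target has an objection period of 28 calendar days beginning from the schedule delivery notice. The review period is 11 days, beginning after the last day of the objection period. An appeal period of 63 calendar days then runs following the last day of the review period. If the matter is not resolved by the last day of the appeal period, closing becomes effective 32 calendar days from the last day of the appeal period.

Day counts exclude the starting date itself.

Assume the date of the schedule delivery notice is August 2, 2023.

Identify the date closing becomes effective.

December 14, 2023

Adding 28 calendar days to August 2, 2023 gives August 30, 2023, which is the last day of the objection period.
Adding 11 calendar days to August 30, 2023 gives September 10, 2023, which is the last day of the review period.
Adding 63 calendar days to September 10, 2023 gives November 12, 2023, which is the last day of the appeal period.
Adding 32 calendar days to November 12, 2023 gives December 14, 2023, which is the date closing becomes effective.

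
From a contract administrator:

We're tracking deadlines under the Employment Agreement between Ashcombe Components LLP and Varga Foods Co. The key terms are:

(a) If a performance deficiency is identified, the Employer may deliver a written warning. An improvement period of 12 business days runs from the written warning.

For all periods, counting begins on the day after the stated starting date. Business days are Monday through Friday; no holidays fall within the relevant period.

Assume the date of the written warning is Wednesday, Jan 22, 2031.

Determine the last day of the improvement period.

Feb 7, 2031

From Wednesday, Jan 22, 2031, 12 business days (Jan 23, Jan 24, Jan 27, Jan 28, …, Feb 5, Feb 6, Feb 7, skipping weekends) brings us to Friday, Feb 7, 2031, which is the last day of the improvement period.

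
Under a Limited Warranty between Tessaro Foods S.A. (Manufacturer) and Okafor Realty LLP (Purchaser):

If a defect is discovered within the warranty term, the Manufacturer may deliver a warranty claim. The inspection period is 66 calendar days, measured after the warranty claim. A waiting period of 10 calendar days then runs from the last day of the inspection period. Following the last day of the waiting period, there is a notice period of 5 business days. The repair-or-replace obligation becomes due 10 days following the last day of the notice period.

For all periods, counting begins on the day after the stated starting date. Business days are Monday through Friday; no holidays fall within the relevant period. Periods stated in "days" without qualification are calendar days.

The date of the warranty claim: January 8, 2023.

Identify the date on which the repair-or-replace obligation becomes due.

April 10, 2023

The last day of the inspection period: January 8, 2023 + 66 days = March 15, 2023.
The last day of the waiting period: 10 calendar days after March 15, 2023 is March 25, 2023.
The last day of the notice period: counting 5 business days from Saturday, March 25, 2023 (Mar 27, Mar 28, Mar 29, Mar 30, Mar 31, skipping weekends) reaches Friday, March 31, 2023.
The date on which the repair-or-replace obligation becomes due: 10 calendar days after March 31, 2023 is April 10, 2023.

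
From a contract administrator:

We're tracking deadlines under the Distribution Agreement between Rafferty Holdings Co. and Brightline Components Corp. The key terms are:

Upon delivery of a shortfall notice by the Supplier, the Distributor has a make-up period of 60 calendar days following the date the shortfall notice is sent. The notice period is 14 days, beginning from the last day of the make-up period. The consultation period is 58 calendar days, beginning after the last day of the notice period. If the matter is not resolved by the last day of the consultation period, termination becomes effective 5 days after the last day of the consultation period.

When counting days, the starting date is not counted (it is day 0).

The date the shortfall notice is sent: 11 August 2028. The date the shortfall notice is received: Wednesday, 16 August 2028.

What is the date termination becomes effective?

The last day of the make-up period: 11 August 2028 + 60 days = 10 October 2028.
The last day of the notice period: 14 calendar days after 10 October 2028 is 24 October 2028.
The last day of the consultation period: 24 October 2028 + 58 days = 21 December 2028.
The date termination becomes effective: 21 December 2028 + 5 days = 26 December 2028.

26 December 2028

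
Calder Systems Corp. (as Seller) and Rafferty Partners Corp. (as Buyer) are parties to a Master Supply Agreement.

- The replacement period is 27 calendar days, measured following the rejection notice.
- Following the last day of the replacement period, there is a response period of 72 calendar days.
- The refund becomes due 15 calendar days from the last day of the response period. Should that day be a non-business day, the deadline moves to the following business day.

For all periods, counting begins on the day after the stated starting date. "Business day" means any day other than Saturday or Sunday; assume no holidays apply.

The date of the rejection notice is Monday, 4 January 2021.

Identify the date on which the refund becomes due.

28 April 2021

Adding 27 calendar days to 4 January 2021 gives 31 January 2021, which is the last day of the replacement period.
The last day of the response period: 72 calendar days after 31 January 2021 is 13 April 2021.
The date on which the refund becomes due: 15 calendar days after 13 April 2021 is 28 April 2021. 28 April 2021 is a Wednesday, so no roll-forward applies.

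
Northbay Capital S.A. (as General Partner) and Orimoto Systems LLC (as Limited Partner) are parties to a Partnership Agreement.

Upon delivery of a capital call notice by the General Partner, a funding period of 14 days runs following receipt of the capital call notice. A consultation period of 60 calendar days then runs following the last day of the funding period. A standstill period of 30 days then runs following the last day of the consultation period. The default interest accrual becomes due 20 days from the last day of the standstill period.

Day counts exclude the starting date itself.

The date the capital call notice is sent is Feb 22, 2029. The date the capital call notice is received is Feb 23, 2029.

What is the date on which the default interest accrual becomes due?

Jun 27, 2029

The last day of the funding period: 14 calendar days after Feb 23, 2029 is Mar 9, 2029.
The last day of the consultation period: Mar 9, 2029 + 60 days = May 8, 2029.
The last day of the standstill period: May 8, 2029 + 30 days = Jun 7, 2029.
The date on which the default interest accrual becomes due: Jun 7, 2029 + 20 days = Jun 27, 2029.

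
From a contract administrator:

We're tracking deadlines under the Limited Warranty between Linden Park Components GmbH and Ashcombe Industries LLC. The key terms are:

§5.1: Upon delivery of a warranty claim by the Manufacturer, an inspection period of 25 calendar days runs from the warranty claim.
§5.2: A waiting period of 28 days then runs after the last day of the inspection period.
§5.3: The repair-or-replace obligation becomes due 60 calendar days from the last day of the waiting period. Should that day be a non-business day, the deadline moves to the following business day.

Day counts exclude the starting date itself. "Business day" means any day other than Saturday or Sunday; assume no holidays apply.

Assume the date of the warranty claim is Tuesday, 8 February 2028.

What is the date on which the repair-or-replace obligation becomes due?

31 May 2028

Adding 25 calendar days to 8 February 2028 gives 4 March 2028, which is the last day of the inspection period.
Adding 28 calendar days to 4 March 2028 gives 1 April 2028, which is the last day of the waiting period.
Adding 60 calendar days to 1 April 2028 gives 31 May 2028, which is the date on which the repair-or-replace obligation becomes due. 31 May 2028 is a Wednesday, so no roll-forward applies.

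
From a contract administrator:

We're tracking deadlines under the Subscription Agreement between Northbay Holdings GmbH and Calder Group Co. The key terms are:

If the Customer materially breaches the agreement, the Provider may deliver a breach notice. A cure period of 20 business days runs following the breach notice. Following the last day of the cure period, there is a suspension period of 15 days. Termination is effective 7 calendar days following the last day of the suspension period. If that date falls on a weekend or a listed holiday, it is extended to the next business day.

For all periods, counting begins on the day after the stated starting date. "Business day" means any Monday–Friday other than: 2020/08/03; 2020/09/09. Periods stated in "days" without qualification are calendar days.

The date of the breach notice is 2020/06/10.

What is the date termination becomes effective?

The last day of the cure period: 20 business days after Wednesday, 2020/06/10, skipping weekends — Jun 11, Jun 12, Jun 15, Jun 16, …, Jul 6, Jul 7, Jul 8 — lands on Wednesday, 2020/07/08.
The last day of the suspension period: 15 calendar days after 2020/07/08 is 2020/07/23.
The date termination becomes effective: 2020/07/23 + 7 days = 2020/07/30. 2020/07/30 is a Thursday and is not a listed holiday, so no roll-forward applies.

2020/07/30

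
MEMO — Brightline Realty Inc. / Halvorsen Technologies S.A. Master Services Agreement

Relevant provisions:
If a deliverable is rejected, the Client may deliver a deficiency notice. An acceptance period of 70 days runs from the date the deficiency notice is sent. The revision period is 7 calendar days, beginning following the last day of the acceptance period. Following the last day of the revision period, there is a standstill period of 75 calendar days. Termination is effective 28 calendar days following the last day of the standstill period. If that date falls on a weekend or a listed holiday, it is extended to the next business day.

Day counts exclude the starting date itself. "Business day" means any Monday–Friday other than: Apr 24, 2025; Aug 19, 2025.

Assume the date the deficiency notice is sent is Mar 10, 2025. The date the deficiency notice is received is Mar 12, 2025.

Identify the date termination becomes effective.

Adding 70 calendar days to Mar 10, 2025 gives May 19, 2025, which is the last day of the acceptance period.
The last day of the revision period: 7 calendar days after May 19, 2025 is May 26, 2025.
The last day of the standstill period: May 26, 2025 + 75 days = Aug 9, 2025.
The date termination becomes effective: 28 calendar days after Aug 9, 2025 is Sep 6, 2025. That falls on a Saturday, so it rolls to the next business day, Monday, Sep 8, 2025.

Sep 8, 2025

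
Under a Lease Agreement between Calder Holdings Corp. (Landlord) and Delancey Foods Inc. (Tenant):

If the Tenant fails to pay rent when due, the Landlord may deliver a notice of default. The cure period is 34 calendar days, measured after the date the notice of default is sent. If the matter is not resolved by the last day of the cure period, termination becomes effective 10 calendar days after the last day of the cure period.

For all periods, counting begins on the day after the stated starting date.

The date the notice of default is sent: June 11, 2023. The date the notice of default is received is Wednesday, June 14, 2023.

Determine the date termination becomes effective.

July 25, 2023

The last day of the cure period: 34 calendar days after June 11, 2023 is July 15, 2023.
The date termination becomes effective: July 15, 2023 + 10 days = July 25, 2023.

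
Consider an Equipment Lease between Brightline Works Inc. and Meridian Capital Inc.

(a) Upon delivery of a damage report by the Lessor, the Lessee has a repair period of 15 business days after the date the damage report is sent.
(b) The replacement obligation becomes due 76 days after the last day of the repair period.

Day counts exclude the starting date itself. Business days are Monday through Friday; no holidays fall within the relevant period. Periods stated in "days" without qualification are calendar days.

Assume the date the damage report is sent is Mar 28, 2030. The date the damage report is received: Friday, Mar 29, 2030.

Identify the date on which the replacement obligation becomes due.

Jul 3, 2030

From Thursday, Mar 28, 2030, 15 business days (Mar 29, Apr 1, Apr 2, Apr 3, …, Apr 16, Apr 17, Apr 18, skipping weekends) brings us to Thursday, Apr 18, 2030, which is the last day of the repair period.
The date on which the replacement obligation becomes due: 76 calendar days after Apr 18, 2030 is Jul 3, 2030.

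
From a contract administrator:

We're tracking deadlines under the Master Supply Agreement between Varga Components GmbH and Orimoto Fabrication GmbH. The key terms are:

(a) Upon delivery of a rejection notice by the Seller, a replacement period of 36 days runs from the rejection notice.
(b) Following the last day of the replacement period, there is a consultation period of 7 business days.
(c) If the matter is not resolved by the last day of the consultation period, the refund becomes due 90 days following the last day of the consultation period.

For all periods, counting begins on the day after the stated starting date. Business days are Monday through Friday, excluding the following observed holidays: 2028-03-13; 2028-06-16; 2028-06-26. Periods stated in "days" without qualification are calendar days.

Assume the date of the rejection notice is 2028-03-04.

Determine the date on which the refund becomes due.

2028-07-17

The last day of the replacement period: 2028-03-04 + 36 days = 2028-04-09.
The last day of the consultation period: 7 business days after Sunday, 2028-04-09, skipping weekends — Apr 10, Apr 11, Apr 12, Apr 13, Apr 14, Apr 17, Apr 18 — lands on Tuesday, 2028-04-18.
The date on which the refund becomes due: 90 calendar days after 2028-04-18 is 2028-07-17.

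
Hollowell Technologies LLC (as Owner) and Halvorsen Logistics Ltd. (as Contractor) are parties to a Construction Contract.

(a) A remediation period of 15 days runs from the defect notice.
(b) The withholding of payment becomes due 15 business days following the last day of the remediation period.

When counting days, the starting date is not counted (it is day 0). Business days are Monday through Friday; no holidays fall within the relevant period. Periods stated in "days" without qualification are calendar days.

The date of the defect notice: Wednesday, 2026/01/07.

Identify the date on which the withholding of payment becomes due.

The last day of the remediation period: 15 calendar days after 2026/01/07 is 2026/01/22.
The date on which the withholding of payment becomes due: counting 15 business days from Thursday, 2026/01/22 (Jan 23, Jan 26, Jan 27, Jan 28, …, Feb 10, Feb 11, Feb 12, skipping weekends) reaches Thursday, 2026/02/12.

2026/02/12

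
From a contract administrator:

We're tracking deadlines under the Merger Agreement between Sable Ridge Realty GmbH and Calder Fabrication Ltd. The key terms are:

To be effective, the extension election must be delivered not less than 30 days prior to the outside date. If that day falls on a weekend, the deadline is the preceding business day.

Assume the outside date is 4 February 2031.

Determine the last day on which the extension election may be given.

4 February 2031 minus 30 days is 5 January 2031. That is a Sunday, so the deadline moves back to Friday, 3 January 2031.

3 January 2031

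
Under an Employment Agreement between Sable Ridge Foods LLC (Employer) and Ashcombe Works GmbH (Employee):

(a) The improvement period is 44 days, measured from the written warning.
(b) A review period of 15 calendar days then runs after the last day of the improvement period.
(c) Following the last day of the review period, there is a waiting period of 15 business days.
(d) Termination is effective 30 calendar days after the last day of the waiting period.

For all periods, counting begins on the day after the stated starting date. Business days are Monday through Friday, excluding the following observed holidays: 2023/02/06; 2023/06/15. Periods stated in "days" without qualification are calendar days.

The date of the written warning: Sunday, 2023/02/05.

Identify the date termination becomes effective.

2023/05/26

Adding 44 calendar days to 2023/02/05 gives 2023/03/21, which is the last day of the improvement period.
The last day of the review period: 15 calendar days after 2023/03/21 is 2023/04/05.
The last day of the waiting period: counting 15 business days from Wednesday, 2023/04/05 (Apr 6, Apr 7, Apr 10, Apr 11, …, Apr 24, Apr 25, Apr 26, skipping weekends) reaches Wednesday, 2023/04/26.
The date termination becomes effective: 30 calendar days after 2023/04/26 is 2023/05/26.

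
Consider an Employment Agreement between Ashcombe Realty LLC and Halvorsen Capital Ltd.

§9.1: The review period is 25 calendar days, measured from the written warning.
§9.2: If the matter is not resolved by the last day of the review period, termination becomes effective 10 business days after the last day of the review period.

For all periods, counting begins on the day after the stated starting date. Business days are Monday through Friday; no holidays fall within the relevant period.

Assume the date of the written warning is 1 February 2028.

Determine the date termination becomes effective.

The last day of the review period: 25 calendar days after 1 February 2028 is 26 February 2028.
The date termination becomes effective: counting 10 business days from Saturday, 26 February 2028 (Feb 28, Feb 29, Mar 1, Mar 2, Mar 3, Mar 6, Mar 7, Mar 8, Mar 9, Mar 10, skipping weekends) reaches Friday, 10 March 2028.

10 March 2028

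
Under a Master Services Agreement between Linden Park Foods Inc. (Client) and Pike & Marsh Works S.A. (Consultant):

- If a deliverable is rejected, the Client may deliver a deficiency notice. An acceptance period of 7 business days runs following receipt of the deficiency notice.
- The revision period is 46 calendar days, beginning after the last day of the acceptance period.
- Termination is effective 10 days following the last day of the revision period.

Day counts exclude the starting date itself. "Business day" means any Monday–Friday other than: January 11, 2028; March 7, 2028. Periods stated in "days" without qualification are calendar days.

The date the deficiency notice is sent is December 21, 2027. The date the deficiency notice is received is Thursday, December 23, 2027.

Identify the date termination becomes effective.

The last day of the acceptance period: 7 business days after Thursday, December 23, 2027, skipping weekends — Dec 24, Dec 27, Dec 28, Dec 29, Dec 30, Dec 31, Jan 3 — lands on Monday, January 3, 2028.
The last day of the revision period: January 3, 2028 + 46 days = February 18, 2028.
The date termination becomes effective: 10 calendar days after February 18, 2028 is February 28, 2028.

February 28, 2028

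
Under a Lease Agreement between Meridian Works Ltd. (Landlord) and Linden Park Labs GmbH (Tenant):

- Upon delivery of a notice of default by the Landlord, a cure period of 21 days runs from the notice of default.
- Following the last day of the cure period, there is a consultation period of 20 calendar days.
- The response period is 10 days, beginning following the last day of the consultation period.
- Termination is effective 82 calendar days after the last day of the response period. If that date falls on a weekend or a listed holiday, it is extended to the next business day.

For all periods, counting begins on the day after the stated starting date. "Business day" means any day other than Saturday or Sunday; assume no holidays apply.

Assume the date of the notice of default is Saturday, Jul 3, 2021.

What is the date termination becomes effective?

Nov 15, 2021

The last day of the cure period: 21 calendar days after Jul 3, 2021 is Jul 24, 2021.
Adding 20 calendar days to Jul 24, 2021 gives Aug 13, 2021, which is the last day of the consultation period.
The last day of the response period: Aug 13, 2021 + 10 days = Aug 23, 2021.
The date termination becomes effective: Aug 23, 2021 + 82 days = Nov 13, 2021. That falls on a Saturday, so it rolls to the next business day, Monday, Nov 15, 2021.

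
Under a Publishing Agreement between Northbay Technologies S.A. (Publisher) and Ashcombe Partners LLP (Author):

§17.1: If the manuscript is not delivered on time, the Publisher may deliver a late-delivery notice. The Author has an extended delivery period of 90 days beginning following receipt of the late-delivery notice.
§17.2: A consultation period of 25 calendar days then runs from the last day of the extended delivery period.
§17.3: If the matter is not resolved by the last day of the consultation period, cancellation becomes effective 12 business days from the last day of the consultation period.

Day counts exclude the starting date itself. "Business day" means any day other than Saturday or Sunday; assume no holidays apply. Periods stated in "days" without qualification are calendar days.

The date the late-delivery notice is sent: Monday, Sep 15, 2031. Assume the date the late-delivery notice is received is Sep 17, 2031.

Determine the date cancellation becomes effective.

Jan 27, 2032

The last day of the extended delivery period: Sep 17, 2031 + 90 days = Dec 16, 2031.
The last day of the consultation period: Dec 16, 2031 + 25 days = Jan 10, 2032.
The date cancellation becomes effective: counting 12 business days from Saturday, Jan 10, 2032 (Jan 12, Jan 13, Jan 14, Jan 15, …, Jan 23, Jan 26, Jan 27, skipping weekends) reaches Tuesday, Jan 27, 2032.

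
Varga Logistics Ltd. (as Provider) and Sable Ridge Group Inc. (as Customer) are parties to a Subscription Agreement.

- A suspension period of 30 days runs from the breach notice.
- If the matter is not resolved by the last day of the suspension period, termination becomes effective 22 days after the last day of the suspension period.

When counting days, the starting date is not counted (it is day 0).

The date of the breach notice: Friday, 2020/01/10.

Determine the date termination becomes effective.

Adding 30 calendar days to 2020/01/10 gives 2020/02/09, which is the last day of the suspension period.
The date termination becomes effective: 2020/02/09 + 22 days = 2020/03/02.

2020/03/02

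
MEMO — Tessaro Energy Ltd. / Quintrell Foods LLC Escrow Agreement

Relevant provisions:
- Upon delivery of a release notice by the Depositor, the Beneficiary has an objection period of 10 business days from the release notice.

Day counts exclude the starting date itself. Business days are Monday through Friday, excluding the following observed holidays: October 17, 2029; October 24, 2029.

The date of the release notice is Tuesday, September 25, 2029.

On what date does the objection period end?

The last day of the objection period: counting 10 business days from Tuesday, September 25, 2029 (Sep 26, Sep 27, Sep 28, Oct 1, Oct 2, Oct 3, Oct 4, Oct 5, Oct 8, Oct 9, skipping weekends) reaches Tuesday, October 9, 2029.

October 9, 2029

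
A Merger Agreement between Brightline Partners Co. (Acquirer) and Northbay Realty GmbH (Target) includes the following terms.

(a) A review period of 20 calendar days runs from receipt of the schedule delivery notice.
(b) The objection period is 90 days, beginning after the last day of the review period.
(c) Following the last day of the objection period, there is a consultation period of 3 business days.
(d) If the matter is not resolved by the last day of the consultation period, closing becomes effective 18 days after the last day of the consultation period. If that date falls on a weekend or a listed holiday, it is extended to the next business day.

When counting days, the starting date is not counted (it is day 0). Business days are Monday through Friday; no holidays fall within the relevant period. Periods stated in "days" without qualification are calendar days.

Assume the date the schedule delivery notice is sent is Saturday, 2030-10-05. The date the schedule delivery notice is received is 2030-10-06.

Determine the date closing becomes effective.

Adding 20 calendar days to 2030-10-06 gives 2030-10-26, which is the last day of the review period.
Adding 90 calendar days to 2030-10-26 gives 2031-01-24, which is the last day of the objection period.
From Friday, 2031-01-24, 3 business days (Jan 27, Jan 28, Jan 29, skipping weekends) brings us to Wednesday, 2031-01-29, which is the last day of the consultation period.
Adding 18 calendar days to 2031-01-29 gives 2031-02-16, which is the date closing becomes effective. That falls on a Sunday, so it rolls to the next business day, Monday, 2031-02-17.

2031-02-17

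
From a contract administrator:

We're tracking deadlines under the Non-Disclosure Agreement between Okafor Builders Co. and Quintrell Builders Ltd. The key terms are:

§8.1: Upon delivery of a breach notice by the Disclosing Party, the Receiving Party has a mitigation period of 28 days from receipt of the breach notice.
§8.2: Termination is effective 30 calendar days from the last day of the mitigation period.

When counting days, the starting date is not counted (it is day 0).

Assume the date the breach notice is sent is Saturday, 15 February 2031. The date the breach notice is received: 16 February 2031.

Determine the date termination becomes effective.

Adding 28 calendar days to 16 February 2031 gives 16 March 2031, which is the last day of the mitigation period.
The date termination becomes effective: 30 calendar days after 16 March 2031 is 15 April 2031.

15 April 2031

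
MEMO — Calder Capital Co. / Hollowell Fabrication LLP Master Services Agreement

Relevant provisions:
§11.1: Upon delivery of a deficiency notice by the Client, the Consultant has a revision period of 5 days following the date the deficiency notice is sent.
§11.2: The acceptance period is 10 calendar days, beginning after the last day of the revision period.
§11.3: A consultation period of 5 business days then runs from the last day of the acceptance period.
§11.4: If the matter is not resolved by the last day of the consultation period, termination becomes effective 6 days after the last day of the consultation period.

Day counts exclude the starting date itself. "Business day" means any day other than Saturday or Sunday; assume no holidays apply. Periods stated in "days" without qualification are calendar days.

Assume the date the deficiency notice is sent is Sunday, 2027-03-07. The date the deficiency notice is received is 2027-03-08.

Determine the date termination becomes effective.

2027-04-04

The last day of the revision period: 2027-03-07 + 5 days = 2027-03-12.
Adding 10 calendar days to 2027-03-12 gives 2027-03-22, which is the last day of the acceptance period.
From Monday, 2027-03-22, 5 business days (Mar 23, Mar 24, Mar 25, Mar 26, Mar 29, skipping weekends) brings us to Monday, 2027-03-29, which is the last day of the consultation period.
The date termination becomes effective: 6 calendar days after 2027-03-29 is 2027-04-04.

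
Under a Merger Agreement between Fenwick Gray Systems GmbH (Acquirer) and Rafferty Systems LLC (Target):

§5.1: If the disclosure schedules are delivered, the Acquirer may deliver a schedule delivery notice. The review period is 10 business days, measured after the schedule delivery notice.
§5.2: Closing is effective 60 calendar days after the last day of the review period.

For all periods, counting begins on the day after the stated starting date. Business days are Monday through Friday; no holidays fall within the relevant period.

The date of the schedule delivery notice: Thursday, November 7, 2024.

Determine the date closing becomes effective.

The last day of the review period: counting 10 business days from Thursday, November 7, 2024 (Nov 8, Nov 11, Nov 12, Nov 13, Nov 14, Nov 15, Nov 18, Nov 19, Nov 20, Nov 21, skipping weekends) reaches Thursday, November 21, 2024.
The date closing becomes effective: November 21, 2024 + 60 days = January 20, 2025.

January 20, 2025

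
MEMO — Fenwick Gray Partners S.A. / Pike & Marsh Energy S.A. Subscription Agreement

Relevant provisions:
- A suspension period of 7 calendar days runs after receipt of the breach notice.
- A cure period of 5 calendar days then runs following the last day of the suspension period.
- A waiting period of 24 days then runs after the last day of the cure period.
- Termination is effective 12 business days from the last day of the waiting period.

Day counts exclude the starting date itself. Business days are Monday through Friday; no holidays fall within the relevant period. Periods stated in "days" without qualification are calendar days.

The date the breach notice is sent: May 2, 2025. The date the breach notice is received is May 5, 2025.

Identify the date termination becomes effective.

Jun 26, 2025

Adding 7 calendar days to May 5, 2025 gives May 12, 2025, which is the last day of the suspension period.
The last day of the cure period: 5 calendar days after May 12, 2025 is May 17, 2025.
The last day of the waiting period: 24 calendar days after May 17, 2025 is Jun 10, 2025.
The date termination becomes effective: counting 12 business days from Tuesday, Jun 10, 2025 (Jun 11, Jun 12, Jun 13, Jun 16, …, Jun 24, Jun 25, Jun 26, skipping weekends) reaches Thursday, Jun 26, 2025.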